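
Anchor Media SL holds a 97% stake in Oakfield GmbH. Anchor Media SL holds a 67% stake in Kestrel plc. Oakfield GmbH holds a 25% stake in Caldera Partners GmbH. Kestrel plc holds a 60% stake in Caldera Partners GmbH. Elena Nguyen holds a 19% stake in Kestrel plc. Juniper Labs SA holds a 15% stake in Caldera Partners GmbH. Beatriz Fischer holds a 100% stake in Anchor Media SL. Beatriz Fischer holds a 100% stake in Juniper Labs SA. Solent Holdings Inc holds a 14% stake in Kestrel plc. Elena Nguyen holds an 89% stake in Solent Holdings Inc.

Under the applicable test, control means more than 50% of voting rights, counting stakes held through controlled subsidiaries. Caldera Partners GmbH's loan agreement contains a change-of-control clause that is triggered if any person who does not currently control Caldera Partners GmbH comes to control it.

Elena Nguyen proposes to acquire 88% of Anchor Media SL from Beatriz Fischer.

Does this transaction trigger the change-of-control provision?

The purchase adds only to Elena's holdings (Beatriz's stake shrinks), so Elena is the only person who could newly come to control Caldera.
Elena holds 89% of Solent, so Elena controls Solent.
Neither Elena nor any entity Elena controls holds any voting interest in Caldera.
So before the transaction, Elena does not control Caldera.
After the purchase, Elena holds 88% of Anchor directly, and Beatriz's stake falls to 12%.
Elena holds 88% of Anchor, so Elena controls Anchor.
Anchor and Solent and Elena together hold 67% + 14% + 19% = 100% of Kestrel, so Elena controls Kestrel.
Anchor holds 97% of Oakfield, so Elena controls Oakfield.
Kestrel and Oakfield together hold 60% + 25% = 85% of Caldera, so Elena controls Caldera.
Elena did not control Caldera before and does after, so the clause is triggered.

Yes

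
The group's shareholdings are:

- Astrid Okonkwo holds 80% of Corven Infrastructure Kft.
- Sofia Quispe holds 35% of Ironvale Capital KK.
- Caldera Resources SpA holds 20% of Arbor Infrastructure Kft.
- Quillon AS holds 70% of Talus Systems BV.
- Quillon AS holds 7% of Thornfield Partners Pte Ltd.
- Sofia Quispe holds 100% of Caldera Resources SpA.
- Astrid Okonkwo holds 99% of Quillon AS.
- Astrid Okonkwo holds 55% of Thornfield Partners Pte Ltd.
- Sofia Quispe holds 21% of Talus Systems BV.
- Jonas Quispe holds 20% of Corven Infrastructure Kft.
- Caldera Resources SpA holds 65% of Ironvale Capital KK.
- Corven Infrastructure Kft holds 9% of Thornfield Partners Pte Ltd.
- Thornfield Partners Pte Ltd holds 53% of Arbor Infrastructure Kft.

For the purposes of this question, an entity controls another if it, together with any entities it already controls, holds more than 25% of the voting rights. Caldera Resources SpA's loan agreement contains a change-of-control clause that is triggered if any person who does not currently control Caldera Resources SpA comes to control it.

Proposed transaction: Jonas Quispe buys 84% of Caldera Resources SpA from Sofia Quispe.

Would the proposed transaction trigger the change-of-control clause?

Yes

The purchase adds only to Jonas's holdings (Sofia's stake shrinks), so Jonas is the only person who could newly come to control Caldera.
Jonas's largest direct stake is 20% in Corven, which does not meet the threshold, so Jonas controls no company.
Neither Jonas nor any entity Jonas controls holds any voting interest in Caldera.
So before the transaction, Jonas does not control Caldera.
After the purchase, Jonas holds 84% of Caldera directly, and Sofia's stake falls to 16%.
Jonas holds 84% of Caldera, so Jonas controls Caldera.
Jonas did not control Caldera before and does after, so the clause is triggered.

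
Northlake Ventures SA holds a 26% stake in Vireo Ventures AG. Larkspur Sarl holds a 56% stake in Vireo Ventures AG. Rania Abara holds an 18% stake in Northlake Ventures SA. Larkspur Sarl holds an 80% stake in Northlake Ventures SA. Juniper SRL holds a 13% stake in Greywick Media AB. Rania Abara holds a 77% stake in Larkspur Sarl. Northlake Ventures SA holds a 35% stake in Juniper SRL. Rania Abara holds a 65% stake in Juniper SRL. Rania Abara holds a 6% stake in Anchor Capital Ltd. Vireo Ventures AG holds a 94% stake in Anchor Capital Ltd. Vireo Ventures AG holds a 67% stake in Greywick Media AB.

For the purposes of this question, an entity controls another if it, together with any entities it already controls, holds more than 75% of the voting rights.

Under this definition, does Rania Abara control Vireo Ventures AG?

Yes

Rania holds 77% of Larkspur, so Rania controls Larkspur.
Rania and Larkspur together hold 18% + 80% = 98% of Northlake, so Rania controls Northlake.
Northlake and Larkspur together hold 26% + 56% = 82% of Vireo, so Rania controls Vireo.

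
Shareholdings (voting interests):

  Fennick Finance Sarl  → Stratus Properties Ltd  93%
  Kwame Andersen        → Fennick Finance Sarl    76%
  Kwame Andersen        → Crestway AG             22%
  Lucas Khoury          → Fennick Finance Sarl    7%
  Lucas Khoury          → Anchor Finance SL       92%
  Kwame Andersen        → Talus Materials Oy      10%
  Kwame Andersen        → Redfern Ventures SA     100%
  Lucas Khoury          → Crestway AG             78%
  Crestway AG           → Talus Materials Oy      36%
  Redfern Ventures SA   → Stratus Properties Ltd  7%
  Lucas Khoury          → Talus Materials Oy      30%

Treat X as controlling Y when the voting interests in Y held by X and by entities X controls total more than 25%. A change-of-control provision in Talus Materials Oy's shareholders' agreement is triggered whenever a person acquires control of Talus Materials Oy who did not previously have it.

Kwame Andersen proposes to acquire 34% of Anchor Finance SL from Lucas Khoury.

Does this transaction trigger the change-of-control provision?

The purchase adds only to Kwame's holdings (Lucas's stake shrinks), so Kwame is the only person who could newly come to control Talus.
Kwame holds 76% of Fennick, so Kwame controls Fennick.
Kwame holds 100% of Redfern, so Kwame controls Redfern.
Redfern and Fennick together hold 7% + 93% = 100% of Stratus, so Kwame controls Stratus.
In Talus, Kwame's side holds only 10%, not > 25%.
So before the transaction, Kwame does not control Talus.
After the purchase, Kwame holds 34% of Anchor directly, and Lucas's stake falls to 58%.
Kwame holds 34% of Anchor, so Kwame controls Anchor.
After the transaction, Kwame's side holds 10% of Talus, not > 25%, so Kwame still does not control Talus.
No new person acquires control, so the clause is not triggered.

No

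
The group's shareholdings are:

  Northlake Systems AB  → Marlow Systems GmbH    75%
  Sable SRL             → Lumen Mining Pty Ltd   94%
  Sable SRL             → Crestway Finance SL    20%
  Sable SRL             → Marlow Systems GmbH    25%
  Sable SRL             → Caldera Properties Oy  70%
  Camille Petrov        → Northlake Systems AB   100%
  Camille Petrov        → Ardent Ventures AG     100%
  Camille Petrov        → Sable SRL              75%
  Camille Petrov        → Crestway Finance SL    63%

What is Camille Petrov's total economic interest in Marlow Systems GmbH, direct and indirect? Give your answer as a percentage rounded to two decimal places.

Camille reaches Marlow along 2 paths.
Via Sable: 75% × 25% = 18.75%.
Via Northlake: 100% × 75% = 75%.
Total: 18.75% + 75% = 93.75%.

93.75%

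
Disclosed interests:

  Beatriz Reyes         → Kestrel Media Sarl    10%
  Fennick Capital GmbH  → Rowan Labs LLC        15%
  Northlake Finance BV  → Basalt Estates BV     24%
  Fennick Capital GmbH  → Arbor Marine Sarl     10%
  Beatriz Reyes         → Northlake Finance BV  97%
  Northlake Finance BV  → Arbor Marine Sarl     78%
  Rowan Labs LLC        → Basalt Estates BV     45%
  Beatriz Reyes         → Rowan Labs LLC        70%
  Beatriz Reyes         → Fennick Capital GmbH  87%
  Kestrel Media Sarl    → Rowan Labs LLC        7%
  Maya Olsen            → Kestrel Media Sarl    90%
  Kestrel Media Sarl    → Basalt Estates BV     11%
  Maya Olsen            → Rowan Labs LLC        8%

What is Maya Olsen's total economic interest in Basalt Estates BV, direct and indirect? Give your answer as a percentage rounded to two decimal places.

Maya reaches Basalt along 3 paths.
Via Kestrel → Rowan: 90% × 7% × 45% = 2.835%.
Via Rowan: 8% × 45% = 3.6%.
Via Kestrel: 90% × 11% = 9.9%.
Total: 2.835% + 3.6% + 9.9% = 16.335%.
Rounded: 16.34%.

16.34%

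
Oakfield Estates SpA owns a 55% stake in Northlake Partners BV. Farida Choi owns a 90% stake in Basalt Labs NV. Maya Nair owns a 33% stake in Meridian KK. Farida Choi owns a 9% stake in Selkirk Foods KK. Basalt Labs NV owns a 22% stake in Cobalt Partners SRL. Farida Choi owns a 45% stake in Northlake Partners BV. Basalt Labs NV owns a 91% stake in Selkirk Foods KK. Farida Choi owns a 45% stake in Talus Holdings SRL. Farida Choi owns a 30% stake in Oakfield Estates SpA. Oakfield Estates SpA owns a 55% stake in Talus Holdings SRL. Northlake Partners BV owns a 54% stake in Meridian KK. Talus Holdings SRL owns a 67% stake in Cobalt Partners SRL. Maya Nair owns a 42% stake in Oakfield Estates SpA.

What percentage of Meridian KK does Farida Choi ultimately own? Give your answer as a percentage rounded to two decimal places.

33.21%

Farida reaches Meridian along 2 paths.
Via Oakfield → Northlake: 30% × 55% × 54% = 8.91%.
Via Northlake: 45% × 54% = 24.3%.
Total: 8.91% + 24.3% = 33.21%.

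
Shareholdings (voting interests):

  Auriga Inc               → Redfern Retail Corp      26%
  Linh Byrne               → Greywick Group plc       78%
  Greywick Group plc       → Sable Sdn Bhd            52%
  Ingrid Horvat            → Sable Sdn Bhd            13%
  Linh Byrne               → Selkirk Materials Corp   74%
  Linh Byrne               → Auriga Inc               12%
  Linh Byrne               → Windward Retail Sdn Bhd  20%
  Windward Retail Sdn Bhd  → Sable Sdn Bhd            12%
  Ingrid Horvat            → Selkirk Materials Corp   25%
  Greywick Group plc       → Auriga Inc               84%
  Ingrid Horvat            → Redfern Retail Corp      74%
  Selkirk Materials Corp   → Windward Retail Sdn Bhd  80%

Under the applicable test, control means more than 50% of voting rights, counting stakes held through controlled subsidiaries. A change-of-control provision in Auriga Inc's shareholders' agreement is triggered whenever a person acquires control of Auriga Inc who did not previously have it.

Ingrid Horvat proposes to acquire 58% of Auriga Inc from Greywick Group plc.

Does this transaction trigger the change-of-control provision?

Yes

The purchase adds only to Ingrid's holdings (Greywick's stake shrinks), so Ingrid is the only person who could newly come to control Auriga.
Ingrid holds 74% of Redfern, so Ingrid controls Redfern.
Neither Ingrid nor any entity Ingrid controls holds any voting interest in Auriga.
So before the transaction, Ingrid does not control Auriga.
After the purchase, Ingrid holds 58% of Auriga directly, and Greywick's stake falls to 26%.
Ingrid holds 58% of Auriga, so Ingrid controls Auriga.
Ingrid did not control Auriga before and does after, so the clause is triggered.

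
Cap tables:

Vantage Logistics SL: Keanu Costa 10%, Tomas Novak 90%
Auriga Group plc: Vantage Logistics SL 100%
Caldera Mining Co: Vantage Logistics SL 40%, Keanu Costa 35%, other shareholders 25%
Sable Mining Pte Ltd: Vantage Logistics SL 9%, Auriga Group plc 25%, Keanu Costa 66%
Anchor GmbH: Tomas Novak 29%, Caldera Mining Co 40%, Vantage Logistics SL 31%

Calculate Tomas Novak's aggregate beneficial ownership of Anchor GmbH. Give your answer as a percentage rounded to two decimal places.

71.30%

Tomas reaches Anchor along 3 paths.
Direct stake: 29% = 29%.
Via Vantage → Caldera: 90% × 40% × 40% = 14.4%.
Via Vantage: 90% × 31% = 27.9%.
Total: 29% + 14.4% + 27.9% = 71.3%.
Rounded: 71.30%.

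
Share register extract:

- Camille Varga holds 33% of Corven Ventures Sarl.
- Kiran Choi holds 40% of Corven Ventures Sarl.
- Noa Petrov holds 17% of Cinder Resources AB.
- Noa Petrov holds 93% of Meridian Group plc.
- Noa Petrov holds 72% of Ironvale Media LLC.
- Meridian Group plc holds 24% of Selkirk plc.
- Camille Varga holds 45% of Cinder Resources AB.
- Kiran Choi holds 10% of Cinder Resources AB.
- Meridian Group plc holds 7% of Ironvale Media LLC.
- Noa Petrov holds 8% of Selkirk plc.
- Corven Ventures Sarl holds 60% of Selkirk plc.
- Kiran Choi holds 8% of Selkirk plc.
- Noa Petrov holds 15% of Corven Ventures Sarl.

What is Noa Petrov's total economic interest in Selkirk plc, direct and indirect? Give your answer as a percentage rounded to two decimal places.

39.32%

Noa reaches Selkirk along 3 paths.
Direct stake: 8% = 8%.
Via Corven: 15% × 60% = 9%.
Via Meridian: 93% × 24% = 22.32%.
Total: 8% + 9% + 22.32% = 39.32%.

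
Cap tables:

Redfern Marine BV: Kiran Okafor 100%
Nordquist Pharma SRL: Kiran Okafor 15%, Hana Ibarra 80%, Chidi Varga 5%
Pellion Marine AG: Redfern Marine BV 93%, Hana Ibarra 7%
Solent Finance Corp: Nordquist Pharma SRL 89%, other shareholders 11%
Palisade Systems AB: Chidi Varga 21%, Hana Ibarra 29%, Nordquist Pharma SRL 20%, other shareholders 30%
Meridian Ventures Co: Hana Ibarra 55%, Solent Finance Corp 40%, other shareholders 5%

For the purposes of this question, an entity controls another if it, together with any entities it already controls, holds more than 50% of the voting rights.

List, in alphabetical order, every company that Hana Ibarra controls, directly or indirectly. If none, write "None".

Hana holds 80% of Nordquist, so Hana controls Nordquist.
Nordquist holds 89% of Solent, so Hana controls Solent.
Hana and Solent together hold 55% + 40% = 95% of Meridian, so Hana controls Meridian.
No other company's threshold is met.

Meridian Ventures Co, Nordquist Pharma SRL, Solent Finance Corp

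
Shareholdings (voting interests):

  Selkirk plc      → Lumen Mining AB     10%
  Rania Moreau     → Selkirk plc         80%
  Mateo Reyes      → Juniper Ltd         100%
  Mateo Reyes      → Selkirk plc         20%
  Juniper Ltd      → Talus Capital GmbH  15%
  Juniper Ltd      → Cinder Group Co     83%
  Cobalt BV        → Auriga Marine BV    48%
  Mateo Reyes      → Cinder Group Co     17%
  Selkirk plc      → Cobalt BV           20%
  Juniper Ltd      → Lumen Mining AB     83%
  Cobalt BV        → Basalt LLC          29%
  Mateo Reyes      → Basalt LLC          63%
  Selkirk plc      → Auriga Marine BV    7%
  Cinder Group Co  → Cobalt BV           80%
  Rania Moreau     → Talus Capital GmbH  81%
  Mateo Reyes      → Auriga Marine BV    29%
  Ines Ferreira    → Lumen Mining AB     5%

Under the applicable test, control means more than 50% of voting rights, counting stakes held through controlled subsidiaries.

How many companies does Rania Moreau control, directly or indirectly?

2

Rania holds 80% of Selkirk, so Rania controls Selkirk.
Rania holds 81% of Talus, so Rania controls Talus.
No other company's threshold is met.
Rania controls 2 companies.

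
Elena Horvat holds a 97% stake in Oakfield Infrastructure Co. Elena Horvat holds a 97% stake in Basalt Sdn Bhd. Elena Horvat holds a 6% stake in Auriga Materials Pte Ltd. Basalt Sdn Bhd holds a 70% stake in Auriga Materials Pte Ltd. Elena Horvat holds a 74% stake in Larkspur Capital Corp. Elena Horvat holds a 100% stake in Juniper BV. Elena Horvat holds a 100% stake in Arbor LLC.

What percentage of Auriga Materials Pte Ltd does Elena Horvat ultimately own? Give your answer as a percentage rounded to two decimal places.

Elena reaches Auriga along 2 paths.
Via Basalt: 97% × 70% = 67.9%.
Direct stake: 6% = 6%.
Total: 67.9% + 6% = 73.9%.
Rounded: 73.90%.

73.90%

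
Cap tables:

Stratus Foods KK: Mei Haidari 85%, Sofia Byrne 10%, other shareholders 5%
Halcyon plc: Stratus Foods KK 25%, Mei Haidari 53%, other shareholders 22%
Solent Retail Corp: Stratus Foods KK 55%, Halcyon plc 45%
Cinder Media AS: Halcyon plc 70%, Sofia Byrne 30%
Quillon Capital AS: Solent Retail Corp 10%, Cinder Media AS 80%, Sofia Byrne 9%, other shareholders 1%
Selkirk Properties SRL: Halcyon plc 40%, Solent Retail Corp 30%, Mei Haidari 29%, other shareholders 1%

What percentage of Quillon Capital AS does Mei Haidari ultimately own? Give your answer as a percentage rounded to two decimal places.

49.60%

Mei reaches Quillon along 5 paths.
Via Stratus → Solent: 85% × 55% × 10% = 4.675%.
Via Stratus → Halcyon → Solent: 85% × 25% × 45% × 10% = 0.95625%.
Via Halcyon → Solent: 53% × 45% × 10% = 2.385%.
Via Stratus → Halcyon → Cinder: 85% × 25% × 70% × 80% = 11.9%.
Via Halcyon → Cinder: 53% × 70% × 80% = 29.68%.
Total: 4.675% + 0.95625% + 2.385% + 11.9% + 29.68% = 49.59625%.
Rounded: 49.60%.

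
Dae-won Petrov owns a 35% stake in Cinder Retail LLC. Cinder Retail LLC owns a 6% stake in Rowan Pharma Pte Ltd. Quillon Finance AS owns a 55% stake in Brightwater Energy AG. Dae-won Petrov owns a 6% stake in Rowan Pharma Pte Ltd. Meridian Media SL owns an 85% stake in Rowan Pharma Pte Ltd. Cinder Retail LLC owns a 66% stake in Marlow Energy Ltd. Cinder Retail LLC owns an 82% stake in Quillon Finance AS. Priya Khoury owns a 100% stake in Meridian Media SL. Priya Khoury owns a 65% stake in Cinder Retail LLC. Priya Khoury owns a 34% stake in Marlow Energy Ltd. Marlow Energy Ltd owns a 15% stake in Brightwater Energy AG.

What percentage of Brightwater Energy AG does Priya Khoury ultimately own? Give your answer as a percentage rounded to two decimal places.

40.85%

Priya reaches Brightwater along 3 paths.
Via Cinder → Marlow: 65% × 66% × 15% = 6.435%.
Via Marlow: 34% × 15% = 5.1%.
Via Cinder → Quillon: 65% × 82% × 55% = 29.315%.
Total: 6.435% + 5.1% + 29.315% = 40.85%.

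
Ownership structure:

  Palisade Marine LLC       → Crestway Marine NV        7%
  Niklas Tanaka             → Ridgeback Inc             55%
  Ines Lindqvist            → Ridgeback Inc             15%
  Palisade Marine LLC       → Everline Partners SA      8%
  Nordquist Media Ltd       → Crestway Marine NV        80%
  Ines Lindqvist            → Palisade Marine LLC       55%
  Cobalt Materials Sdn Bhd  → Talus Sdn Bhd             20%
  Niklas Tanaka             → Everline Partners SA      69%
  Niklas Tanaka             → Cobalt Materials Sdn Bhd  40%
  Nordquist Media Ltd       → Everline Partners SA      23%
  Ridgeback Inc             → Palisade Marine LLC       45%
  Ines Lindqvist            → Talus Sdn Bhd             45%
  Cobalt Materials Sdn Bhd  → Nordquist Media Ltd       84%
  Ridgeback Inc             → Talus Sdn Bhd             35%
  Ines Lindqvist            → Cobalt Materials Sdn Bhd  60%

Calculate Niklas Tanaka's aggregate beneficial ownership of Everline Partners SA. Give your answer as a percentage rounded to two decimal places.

78.71%

Niklas reaches Everline along 3 paths.
Direct stake: 69% = 69%.
Via Ridgeback → Palisade: 55% × 45% × 8% = 1.98%.
Via Cobalt → Nordquist: 40% × 84% × 23% = 7.728%.
Total: 69% + 1.98% + 7.728% = 78.708%.
Rounded: 78.71%.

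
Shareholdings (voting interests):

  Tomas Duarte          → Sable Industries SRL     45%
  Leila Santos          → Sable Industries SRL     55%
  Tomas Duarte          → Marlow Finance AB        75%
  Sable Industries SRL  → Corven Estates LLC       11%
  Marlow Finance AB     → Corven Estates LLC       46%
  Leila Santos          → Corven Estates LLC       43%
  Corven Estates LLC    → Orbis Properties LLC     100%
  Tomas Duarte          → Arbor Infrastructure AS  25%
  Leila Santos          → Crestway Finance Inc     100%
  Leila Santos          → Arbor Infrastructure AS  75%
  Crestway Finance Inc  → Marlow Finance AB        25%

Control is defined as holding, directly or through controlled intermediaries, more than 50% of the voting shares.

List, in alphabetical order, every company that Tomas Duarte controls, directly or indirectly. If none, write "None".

Tomas holds 75% of Marlow, so Tomas controls Marlow.
No other company's threshold is met.

Marlow Finance AB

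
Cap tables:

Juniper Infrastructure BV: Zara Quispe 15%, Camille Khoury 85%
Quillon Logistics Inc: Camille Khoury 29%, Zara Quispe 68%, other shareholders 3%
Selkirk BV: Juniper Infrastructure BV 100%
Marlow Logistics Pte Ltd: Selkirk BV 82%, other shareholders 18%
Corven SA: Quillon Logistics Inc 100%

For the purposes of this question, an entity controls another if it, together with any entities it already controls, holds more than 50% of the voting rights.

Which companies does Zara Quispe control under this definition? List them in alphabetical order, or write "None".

Zara holds 68% of Quillon, so Zara controls Quillon.
Quillon holds 100% of Corven, so Zara controls Corven.
No other company's threshold is met.

Corven SA, Quillon Logistics Inc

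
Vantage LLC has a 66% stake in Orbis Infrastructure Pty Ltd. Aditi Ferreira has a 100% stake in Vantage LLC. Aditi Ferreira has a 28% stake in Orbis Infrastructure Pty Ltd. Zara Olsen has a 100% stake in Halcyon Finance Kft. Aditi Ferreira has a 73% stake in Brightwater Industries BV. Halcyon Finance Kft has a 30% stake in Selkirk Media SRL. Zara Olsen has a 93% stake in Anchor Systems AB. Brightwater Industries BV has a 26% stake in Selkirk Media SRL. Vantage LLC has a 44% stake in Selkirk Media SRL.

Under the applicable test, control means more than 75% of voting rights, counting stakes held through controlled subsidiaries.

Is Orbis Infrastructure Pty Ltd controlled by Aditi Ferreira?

Yes

Aditi holds 100% of Vantage, so Aditi controls Vantage.
Aditi and Vantage together hold 28% + 66% = 94% of Orbis, so Aditi controls Orbis.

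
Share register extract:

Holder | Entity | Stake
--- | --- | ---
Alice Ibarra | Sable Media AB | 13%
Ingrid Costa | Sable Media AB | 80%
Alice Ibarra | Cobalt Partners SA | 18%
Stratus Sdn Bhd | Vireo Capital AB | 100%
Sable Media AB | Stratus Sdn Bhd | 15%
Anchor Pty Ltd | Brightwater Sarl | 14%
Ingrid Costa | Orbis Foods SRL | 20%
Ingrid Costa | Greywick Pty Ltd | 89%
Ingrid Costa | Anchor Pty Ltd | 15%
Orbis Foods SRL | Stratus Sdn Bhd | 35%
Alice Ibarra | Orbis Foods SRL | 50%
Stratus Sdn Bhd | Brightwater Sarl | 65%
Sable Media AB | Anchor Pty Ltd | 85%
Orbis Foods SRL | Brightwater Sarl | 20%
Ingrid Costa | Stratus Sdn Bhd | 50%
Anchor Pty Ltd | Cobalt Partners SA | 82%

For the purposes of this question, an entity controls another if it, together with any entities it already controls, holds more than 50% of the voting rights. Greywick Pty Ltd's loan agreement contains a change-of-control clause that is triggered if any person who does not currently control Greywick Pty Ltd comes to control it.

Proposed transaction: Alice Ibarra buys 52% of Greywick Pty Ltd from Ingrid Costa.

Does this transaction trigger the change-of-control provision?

The purchase adds only to Alice's holdings (Ingrid's stake shrinks), so Alice is the only person who could newly come to control Greywick.
Alice's largest direct stake is 50% in Orbis, which does not meet the threshold, so Alice controls no company.
Neither Alice nor any entity Alice controls holds any voting interest in Greywick.
So before the transaction, Alice does not control Greywick.
After the purchase, Alice holds 52% of Greywick directly, and Ingrid's stake falls to 37%.
Alice holds 52% of Greywick, so Alice controls Greywick.
Alice did not control Greywick before and does after, so the clause is triggered.

Yes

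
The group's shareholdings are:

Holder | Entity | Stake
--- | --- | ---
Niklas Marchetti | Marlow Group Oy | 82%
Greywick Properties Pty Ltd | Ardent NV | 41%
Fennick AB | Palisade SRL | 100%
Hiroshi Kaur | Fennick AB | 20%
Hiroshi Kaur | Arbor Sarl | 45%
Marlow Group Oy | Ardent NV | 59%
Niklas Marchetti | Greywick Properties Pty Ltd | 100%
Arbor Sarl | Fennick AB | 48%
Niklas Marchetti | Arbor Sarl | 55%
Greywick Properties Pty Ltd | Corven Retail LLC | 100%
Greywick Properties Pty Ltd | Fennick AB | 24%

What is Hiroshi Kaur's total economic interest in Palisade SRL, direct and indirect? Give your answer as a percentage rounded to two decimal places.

Hiroshi reaches Palisade along 2 paths.
Via Fennick: 20% × 100% = 20%.
Via Arbor → Fennick: 45% × 48% × 100% = 21.6%.
Total: 20% + 21.6% = 41.6%.
Rounded: 41.60%.

41.60%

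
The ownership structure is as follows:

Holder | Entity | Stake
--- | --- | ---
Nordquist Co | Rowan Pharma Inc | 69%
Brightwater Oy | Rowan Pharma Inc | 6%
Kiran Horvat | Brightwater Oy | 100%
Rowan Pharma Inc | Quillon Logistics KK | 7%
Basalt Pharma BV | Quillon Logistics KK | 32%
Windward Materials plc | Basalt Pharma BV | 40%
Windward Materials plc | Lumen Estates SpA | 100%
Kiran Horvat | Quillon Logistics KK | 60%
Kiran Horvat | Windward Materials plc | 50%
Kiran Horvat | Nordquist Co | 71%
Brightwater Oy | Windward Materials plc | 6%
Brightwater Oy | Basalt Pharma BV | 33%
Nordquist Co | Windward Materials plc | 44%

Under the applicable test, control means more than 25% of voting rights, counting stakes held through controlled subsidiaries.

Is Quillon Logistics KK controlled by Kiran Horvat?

Kiran holds 100% of Brightwater, so Kiran controls Brightwater.
Kiran holds 71% of Nordquist, so Kiran controls Nordquist.
Brightwater and Nordquist and Kiran together hold 6% + 44% + 50% = 100% of Windward, so Kiran controls Windward.
Windward and Brightwater together hold 40% + 33% = 73% of Basalt, so Kiran controls Basalt.
Nordquist and Brightwater together hold 69% + 6% = 75% of Rowan, so Kiran controls Rowan.
Kiran and Basalt and Rowan together hold 60% + 32% + 7% = 99% of Quillon, so Kiran controls Quillon.

Yes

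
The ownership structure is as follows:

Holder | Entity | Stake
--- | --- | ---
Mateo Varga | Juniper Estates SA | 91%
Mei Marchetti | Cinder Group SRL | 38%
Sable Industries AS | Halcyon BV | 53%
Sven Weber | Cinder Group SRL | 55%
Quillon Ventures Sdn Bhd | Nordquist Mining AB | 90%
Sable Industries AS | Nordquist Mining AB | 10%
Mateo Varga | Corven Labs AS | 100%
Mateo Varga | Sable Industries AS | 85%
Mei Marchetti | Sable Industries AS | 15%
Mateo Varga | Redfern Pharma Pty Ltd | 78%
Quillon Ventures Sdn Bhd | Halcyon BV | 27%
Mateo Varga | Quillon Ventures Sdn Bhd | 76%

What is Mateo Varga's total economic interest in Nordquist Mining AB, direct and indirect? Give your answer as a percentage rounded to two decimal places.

76.90%

Mateo reaches Nordquist along 2 paths.
Via Sable: 85% × 10% = 8.5%.
Via Quillon: 76% × 90% = 68.4%.
Total: 8.5% + 68.4% = 76.9%.
Rounded: 76.90%.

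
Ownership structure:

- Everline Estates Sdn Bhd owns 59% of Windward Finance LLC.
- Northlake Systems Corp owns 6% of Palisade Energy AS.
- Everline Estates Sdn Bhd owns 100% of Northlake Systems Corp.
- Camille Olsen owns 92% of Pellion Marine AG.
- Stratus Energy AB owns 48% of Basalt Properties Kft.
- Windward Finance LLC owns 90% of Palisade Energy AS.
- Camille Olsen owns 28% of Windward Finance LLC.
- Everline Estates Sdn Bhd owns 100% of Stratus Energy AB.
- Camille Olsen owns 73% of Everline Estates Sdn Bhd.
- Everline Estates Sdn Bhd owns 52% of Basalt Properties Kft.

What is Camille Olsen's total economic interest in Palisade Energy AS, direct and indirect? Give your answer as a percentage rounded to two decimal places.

Camille reaches Palisade along 3 paths.
Via Windward: 28% × 90% = 25.2%.
Via Everline → Windward: 73% × 59% × 90% = 38.763%.
Via Everline → Northlake: 73% × 100% × 6% = 4.38%.
Total: 25.2% + 38.763% + 4.38% = 68.343%.
Rounded: 68.34%.

68.34%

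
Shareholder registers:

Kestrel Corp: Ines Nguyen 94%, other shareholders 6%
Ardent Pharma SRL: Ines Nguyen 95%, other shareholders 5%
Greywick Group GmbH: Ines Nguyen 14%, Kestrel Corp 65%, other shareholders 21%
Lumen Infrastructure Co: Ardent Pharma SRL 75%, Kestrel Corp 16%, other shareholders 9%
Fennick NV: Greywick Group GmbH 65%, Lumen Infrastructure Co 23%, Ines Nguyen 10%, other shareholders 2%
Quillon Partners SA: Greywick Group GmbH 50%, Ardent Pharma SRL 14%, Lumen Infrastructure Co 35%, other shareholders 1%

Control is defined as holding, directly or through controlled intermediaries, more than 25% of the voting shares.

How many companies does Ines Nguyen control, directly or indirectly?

6

Ines holds 94% of Kestrel, so Ines controls Kestrel.
Ines holds 95% of Ardent, so Ines controls Ardent.
Ines and Kestrel together hold 14% + 65% = 79% of Greywick, so Ines controls Greywick.
Ardent and Kestrel together hold 75% + 16% = 91% of Lumen, so Ines controls Lumen.
Greywick and Lumen and Ines together hold 65% + 23% + 10% = 98% of Fennick, so Ines controls Fennick.
Greywick and Ardent and Lumen together hold 50% + 14% + 35% = 99% of Quillon, so Ines controls Quillon.
Ines controls 6 companies.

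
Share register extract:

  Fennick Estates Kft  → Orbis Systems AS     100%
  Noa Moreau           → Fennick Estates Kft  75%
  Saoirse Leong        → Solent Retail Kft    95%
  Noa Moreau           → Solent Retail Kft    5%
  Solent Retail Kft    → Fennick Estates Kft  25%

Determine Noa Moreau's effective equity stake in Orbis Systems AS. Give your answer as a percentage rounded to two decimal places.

Noa reaches Orbis along 2 paths.
Via Solent → Fennick: 5% × 25% × 100% = 1.25%.
Via Fennick: 75% × 100% = 75%.
Total: 1.25% + 75% = 76.25%.

76.25%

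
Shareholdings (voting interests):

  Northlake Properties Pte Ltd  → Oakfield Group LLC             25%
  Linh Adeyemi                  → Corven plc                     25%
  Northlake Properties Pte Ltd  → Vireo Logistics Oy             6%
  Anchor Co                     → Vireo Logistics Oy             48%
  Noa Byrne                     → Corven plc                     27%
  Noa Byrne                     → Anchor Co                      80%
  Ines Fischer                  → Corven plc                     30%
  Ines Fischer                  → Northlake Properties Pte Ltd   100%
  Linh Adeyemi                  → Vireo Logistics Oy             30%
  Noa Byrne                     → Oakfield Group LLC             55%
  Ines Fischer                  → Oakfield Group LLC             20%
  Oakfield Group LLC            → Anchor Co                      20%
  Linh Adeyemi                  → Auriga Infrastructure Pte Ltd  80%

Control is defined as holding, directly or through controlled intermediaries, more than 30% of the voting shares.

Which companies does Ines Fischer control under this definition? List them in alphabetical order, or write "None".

Northlake Properties Pte Ltd, Oakfield Group LLC

Ines holds 100% of Northlake, so Ines controls Northlake.
Northlake and Ines together hold 25% + 20% = 45% of Oakfield, so Ines controls Oakfield.
No other company's threshold is met.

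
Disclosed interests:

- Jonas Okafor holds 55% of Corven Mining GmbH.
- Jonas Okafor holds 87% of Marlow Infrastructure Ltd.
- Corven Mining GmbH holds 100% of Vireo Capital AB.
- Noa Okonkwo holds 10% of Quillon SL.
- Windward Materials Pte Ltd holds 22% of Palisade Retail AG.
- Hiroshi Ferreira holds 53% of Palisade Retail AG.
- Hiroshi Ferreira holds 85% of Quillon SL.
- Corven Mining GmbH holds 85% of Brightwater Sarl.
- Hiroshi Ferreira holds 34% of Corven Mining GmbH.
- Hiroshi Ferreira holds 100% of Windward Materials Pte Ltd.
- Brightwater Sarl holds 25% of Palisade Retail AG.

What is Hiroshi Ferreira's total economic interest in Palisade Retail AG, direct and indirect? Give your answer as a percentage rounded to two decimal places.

82.23%

Hiroshi reaches Palisade along 3 paths.
Via Corven → Brightwater: 34% × 85% × 25% = 7.225%.
Via Windward: 100% × 22% = 22%.
Direct stake: 53% = 53%.
Total: 7.225% + 22% + 53% = 82.225%.
Rounded: 82.23%.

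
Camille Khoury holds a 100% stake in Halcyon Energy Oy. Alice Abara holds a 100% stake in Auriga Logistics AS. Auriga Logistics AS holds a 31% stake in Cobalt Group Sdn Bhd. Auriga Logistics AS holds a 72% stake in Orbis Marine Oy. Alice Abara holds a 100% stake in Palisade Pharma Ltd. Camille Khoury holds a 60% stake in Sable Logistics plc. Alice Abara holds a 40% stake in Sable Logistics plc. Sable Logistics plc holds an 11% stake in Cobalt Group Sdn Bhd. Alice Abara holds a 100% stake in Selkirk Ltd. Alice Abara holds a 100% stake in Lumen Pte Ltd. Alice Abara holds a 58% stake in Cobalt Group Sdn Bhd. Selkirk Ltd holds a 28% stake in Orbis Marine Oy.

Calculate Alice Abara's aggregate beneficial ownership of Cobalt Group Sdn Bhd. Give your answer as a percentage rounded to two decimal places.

Alice reaches Cobalt along 3 paths.
Via Auriga: 100% × 31% = 31%.
Via Sable: 40% × 11% = 4.4%.
Direct stake: 58% = 58%.
Total: 31% + 4.4% + 58% = 93.4%.
Rounded: 93.40%.

93.40%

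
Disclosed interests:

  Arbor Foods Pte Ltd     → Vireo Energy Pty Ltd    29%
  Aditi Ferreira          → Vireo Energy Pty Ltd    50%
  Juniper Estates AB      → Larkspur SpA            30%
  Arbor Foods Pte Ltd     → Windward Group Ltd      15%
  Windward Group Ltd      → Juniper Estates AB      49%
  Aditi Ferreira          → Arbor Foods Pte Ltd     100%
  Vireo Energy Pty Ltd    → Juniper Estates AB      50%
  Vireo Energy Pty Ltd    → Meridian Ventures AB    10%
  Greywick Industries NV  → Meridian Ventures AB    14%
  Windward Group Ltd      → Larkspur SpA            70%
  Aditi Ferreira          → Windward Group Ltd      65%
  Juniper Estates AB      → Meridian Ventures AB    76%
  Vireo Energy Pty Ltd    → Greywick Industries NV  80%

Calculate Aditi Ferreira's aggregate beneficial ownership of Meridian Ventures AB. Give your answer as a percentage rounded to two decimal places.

Aditi reaches Meridian along 8 paths.
Via Windward → Juniper: 65% × 49% × 76% = 24.206%.
Via Arbor → Windward → Juniper: 100% × 15% × 49% × 76% = 5.586%.
Via Arbor → Vireo → Juniper: 100% × 29% × 50% × 76% = 11.02%.
Via Vireo → Juniper: 50% × 50% × 76% = 19%.
Via Arbor → Vireo: 100% × 29% × 10% = 2.9%.
Via Vireo: 50% × 10% = 5%.
Via Arbor → Vireo → Greywick: 100% × 29% × 80% × 14% = 3.248%.
Via Vireo → Greywick: 50% × 80% × 14% = 5.6%.
Total: 24.206% + 5.586% + 11.02% + 19% + 2.9% + 5% + 3.248% + 5.6% = 76.56%.

76.56%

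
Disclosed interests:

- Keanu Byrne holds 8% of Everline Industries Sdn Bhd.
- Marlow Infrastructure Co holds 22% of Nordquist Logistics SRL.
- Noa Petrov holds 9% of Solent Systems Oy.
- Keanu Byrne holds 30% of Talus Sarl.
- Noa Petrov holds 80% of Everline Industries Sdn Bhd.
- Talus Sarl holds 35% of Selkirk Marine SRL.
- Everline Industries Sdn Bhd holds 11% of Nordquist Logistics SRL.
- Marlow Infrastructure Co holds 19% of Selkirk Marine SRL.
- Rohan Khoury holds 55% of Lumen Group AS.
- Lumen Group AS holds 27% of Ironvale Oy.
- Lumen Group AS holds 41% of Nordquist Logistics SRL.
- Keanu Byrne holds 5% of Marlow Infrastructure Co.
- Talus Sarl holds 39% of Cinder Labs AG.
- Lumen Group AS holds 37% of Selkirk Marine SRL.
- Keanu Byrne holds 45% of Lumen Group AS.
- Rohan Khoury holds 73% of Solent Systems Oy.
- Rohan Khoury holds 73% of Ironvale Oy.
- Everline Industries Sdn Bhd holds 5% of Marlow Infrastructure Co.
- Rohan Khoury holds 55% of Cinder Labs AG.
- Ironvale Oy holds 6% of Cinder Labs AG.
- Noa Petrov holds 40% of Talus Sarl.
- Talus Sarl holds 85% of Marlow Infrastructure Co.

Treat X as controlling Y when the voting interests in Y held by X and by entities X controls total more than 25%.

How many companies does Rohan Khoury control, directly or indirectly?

6

Rohan holds 55% of Lumen, so Rohan controls Lumen.
Rohan and Lumen together hold 73% + 27% = 100% of Ironvale, so Rohan controls Ironvale.
Ironvale and Rohan together hold 6% + 55% = 61% of Cinder, so Rohan controls Cinder.
Lumen holds 41% of Nordquist, so Rohan controls Nordquist.
Rohan holds 73% of Solent, so Rohan controls Solent.
Lumen holds 37% of Selkirk, so Rohan controls Selkirk.
No other company's threshold is met.
Rohan controls 6 companies.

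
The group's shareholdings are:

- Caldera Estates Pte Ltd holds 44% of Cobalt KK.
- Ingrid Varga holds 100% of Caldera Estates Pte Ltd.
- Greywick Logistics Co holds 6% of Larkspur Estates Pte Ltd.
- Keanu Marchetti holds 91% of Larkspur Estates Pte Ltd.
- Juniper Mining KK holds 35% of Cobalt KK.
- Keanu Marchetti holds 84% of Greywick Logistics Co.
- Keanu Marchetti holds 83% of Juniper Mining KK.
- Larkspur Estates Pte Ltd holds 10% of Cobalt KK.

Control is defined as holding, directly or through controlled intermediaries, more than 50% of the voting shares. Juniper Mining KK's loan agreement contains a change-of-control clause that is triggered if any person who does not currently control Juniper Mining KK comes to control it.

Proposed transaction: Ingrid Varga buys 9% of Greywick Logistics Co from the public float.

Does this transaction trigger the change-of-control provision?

The purchase changes only Ingrid's holdings, so Ingrid is the only person who could newly come to control Juniper.
Ingrid holds 100% of Caldera, so Ingrid controls Caldera.
Neither Ingrid nor any entity Ingrid controls holds any voting interest in Juniper.
So before the transaction, Ingrid does not control Juniper.
After the purchase, Ingrid holds 9% of Greywick directly.
Ingrid's side now holds 9% of Greywick, not > 50%, so Ingrid still does not control Greywick.
After the transaction, neither Ingrid nor any entity Ingrid controls holds a voting interest in Juniper, so Ingrid still does not control it.
No new person acquires control, so the clause is not triggered.

No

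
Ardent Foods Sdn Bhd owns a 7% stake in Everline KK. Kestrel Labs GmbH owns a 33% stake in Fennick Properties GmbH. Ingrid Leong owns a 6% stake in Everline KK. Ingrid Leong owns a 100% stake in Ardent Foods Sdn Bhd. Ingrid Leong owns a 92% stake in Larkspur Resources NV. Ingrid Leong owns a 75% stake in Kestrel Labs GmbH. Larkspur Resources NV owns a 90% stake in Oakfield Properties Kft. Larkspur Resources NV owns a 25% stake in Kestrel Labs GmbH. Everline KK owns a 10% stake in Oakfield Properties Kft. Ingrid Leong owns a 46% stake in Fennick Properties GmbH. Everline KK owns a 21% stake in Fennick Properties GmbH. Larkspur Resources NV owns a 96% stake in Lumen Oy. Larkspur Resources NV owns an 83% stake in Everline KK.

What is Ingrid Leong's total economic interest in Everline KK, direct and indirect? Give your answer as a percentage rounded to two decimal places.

Ingrid reaches Everline along 3 paths.
Direct stake: 6% = 6%.
Via Larkspur: 92% × 83% = 76.36%.
Via Ardent: 100% × 7% = 7%.
Total: 6% + 76.36% + 7% = 89.36%.

89.36%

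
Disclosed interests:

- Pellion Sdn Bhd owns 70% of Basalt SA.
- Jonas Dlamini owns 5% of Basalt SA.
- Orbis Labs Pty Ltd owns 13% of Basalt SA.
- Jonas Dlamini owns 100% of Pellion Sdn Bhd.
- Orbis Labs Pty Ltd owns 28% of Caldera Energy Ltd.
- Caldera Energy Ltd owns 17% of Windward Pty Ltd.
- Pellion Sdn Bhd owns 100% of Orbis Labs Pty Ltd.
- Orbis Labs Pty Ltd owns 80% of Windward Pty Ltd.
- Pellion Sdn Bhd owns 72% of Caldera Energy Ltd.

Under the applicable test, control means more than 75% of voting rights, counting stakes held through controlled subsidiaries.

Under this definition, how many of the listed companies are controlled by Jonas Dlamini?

5

Jonas holds 100% of Pellion, so Jonas controls Pellion.
Pellion holds 100% of Orbis, so Jonas controls Orbis.
Pellion and Orbis together hold 72% + 28% = 100% of Caldera, so Jonas controls Caldera.
Orbis and Jonas and Pellion together hold 13% + 5% + 70% = 88% of Basalt, so Jonas controls Basalt.
Caldera and Orbis together hold 17% + 80% = 97% of Windward, so Jonas controls Windward.
Jonas controls 5 companies.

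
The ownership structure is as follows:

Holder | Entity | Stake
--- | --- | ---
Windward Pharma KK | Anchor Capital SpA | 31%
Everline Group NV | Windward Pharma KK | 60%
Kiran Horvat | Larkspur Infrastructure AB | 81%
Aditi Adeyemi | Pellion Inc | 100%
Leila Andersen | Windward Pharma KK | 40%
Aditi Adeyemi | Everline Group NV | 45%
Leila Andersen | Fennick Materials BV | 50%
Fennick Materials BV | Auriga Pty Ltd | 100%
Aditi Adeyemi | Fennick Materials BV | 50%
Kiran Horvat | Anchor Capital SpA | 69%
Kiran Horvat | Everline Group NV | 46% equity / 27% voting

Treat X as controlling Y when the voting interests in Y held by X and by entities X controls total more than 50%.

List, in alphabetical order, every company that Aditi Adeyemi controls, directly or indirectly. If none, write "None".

Aditi holds 100% of Pellion, so Aditi controls Pellion.
No other company's threshold is met.

Pellion Inc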